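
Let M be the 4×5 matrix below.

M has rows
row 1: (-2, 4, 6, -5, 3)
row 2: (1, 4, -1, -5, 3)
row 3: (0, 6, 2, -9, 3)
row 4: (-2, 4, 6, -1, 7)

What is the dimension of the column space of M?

Row reduce to echelon form.
R2 ← R2 + (1/2)·R1: [0, 6, 2, -15/2, 9/2]
R4 ← R4 − R1: [0, 0, 0, 4, 4]
R3 ← R3 − R2: [0, 0, 0, -3/2, -3/2]
R4 ← R4 + (8/3)·R3: [0, 0, 0, 0, 0]
Echelon form has 3 nonzero rows, so rank(M) = 3.
The column space has dimension equal to the rank: 3.

3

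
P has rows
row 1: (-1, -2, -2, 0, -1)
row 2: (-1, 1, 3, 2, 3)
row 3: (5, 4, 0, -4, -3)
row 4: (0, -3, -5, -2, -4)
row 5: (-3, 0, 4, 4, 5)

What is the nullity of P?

Row reduce to echelon form.
R2 ← R2 − R1: [0, 3, 5, 2, 4]
R3 ← R3 + (5)·R1: [0, -6, -10, -4, -8]
R5 ← R5 − (3)·R1: [0, 6, 10, 4, 8]
R3 ← R3 + (2)·R2: [0, 0, 0, 0, 0]
R4 ← R4 + R2: [0, 0, 0, 0, 0]
R5 ← R5 − (2)·R2: [0, 0, 0, 0, 0]
2 nonzero rows, so rank(P) = 2.
P has 5 columns; by rank–nullity, nullity = 5 − 2 = 3.

3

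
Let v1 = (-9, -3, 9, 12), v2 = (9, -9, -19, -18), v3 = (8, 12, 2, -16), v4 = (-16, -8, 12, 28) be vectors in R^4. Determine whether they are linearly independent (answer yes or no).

Form the matrix with these vectors as rows and row reduce.
R2 ← R2 + R1: [0, -12, -10, -6]
R3 ← R3 + (8/9)·R1: [0, 28/3, 10, -16/3]
R4 ← R4 − (16/9)·R1: [0, -8/3, -4, 20/3]
R3 ← R3 + (7/9)·R2: [0, 0, 20/9, -10]
R4 ← R4 − (2/9)·R2: [0, 0, -16/9, 8]
R4 ← R4 + (4/5)·R3: [0, 0, 0, 0]
3 nonzero rows, so the 4 vectors span a space of dimension 3.
Since 3 < 4, the vectors are linearly dependent.

no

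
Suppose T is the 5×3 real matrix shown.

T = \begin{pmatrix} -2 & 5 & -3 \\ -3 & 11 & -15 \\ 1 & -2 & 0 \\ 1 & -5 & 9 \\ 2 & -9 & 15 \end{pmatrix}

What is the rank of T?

2

Row reduce to echelon form.
R2 ← R2 − (3/2)·R1: [0, 7/2, -21/2]
R3 ← R3 + (1/2)·R1: [0, 1/2, -3/2]
R4 ← R4 + (1/2)·R1: [0, -5/2, 15/2]
R5 ← R5 + R1: [0, -4, 12]
R3 ← R3 − (1/7)·R2: [0, 0, 0]
R4 ← R4 + (5/7)·R2: [0, 0, 0]
R5 ← R5 + (8/7)·R2: [0, 0, 0]
Echelon form has 2 nonzero rows, so rank(T) = 2.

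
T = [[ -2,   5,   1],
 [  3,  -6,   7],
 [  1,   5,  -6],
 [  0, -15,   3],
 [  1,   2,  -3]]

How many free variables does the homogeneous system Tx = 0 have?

0

Row reduce to echelon form.
R2 ← R2 + (3/2)·R1: [0, 3/2, 17/2]
R3 ← R3 + (1/2)·R1: [0, 15/2, -11/2]
R5 ← R5 + (1/2)·R1: [0, 9/2, -5/2]
R3 ← R3 − (5)·R2: [0, 0, -48]
R4 ← R4 + (10)·R2: [0, 0, 88]
R5 ← R5 − (3)·R2: [0, 0, -28]
R4 ← R4 + (11/6)·R3: [0, 0, 0]
R5 ← R5 − (7/12)·R3: [0, 0, 0]
3 nonzero rows, so rank(T) = 3.
T has 3 columns; by rank–nullity, nullity = 3 − 3 = 0.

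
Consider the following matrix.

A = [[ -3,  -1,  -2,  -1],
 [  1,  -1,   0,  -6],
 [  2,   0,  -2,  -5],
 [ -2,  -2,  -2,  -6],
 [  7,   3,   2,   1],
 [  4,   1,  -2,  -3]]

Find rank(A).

Row reduce to echelon form.
R2 ← R2 + (1/3)·R1: [0, -4/3, -2/3, -19/3]
R3 ← R3 + (2/3)·R1: [0, -2/3, -10/3, -17/3]
R4 ← R4 − (2/3)·R1: [0, -4/3, -2/3, -16/3]
R5 ← R5 + (7/3)·R1: [0, 2/3, -8/3, -4/3]
R6 ← R6 + (4/3)·R1: [0, -1/3, -14/3, -13/3]
R3 ← R3 − (1/2)·R2: [0, 0, -3, -5/2]
R4 ← R4 − R2: [0, 0, 0, 1]
R5 ← R5 + (1/2)·R2: [0, 0, -3, -9/2]
R6 ← R6 − (1/4)·R2: [0, 0, -9/2, -11/4]
R5 ← R5 − R3: [0, 0, 0, -2]
R6 ← R6 − (3/2)·R3: [0, 0, 0, 1]
R5 ← R5 + (2)·R4: [0, 0, 0, 0]
R6 ← R6 − R4: [0, 0, 0, 0]
Echelon form has 4 nonzero rows, so rank(A) = 4.

4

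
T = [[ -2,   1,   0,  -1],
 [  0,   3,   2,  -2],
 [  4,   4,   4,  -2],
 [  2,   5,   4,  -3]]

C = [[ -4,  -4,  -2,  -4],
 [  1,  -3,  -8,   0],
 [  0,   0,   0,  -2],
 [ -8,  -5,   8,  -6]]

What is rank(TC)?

First compute TC:
[[ 17,  10, -12,  14],
 [ 19,   1, -40,   8],
 [  4, -18, -56, -12],
 [ 21,  -8, -68,   2]]
Now row reduce the product.
R2 ← R2 − (19/17)·R1: [0, -173/17, -452/17, -130/17]
R3 ← R3 − (4/17)·R1: [0, -346/17, -904/17, -260/17]
R4 ← R4 − (21/17)·R1: [0, -346/17, -904/17, -260/17]
R3 ← R3 − (2)·R2: [0, 0, 0, 0]
R4 ← R4 − (2)·R2: [0, 0, 0, 0]
2 nonzero rows, so rank(TC) = 2.

2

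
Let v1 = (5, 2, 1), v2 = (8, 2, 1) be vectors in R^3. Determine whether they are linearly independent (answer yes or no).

Form the matrix with these vectors as rows and row reduce.
R2 ← R2 − (8/5)·R1: [0, -6/5, -3/5]
2 nonzero rows, so the 2 vectors span a space of dimension 2.
Since 2 = 2, the vectors are linearly independent.

yes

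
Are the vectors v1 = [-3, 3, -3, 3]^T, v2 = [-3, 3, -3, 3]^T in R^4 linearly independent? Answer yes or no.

Form the matrix with these vectors as rows and row reduce.
R2 ← R2 − R1: [0, 0, 0, 0]
1 nonzero row, so the 2 vectors span a space of dimension 1.
Since 1 < 2, the vectors are linearly dependent.

no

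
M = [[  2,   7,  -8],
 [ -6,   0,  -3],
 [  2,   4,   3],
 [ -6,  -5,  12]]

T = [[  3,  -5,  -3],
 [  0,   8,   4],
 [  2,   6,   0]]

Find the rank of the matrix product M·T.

First compute MT:
[[-10,  -2,  22],
 [-24,  12,  18],
 [ 12,  40,  10],
 [  6,  62,  -2]]
Now row reduce the product.
R2 ← R2 − (12/5)·R1: [0, 84/5, -174/5]
R3 ← R3 + (6/5)·R1: [0, 188/5, 182/5]
R4 ← R4 + (3/5)·R1: [0, 304/5, 56/5]
R3 ← R3 − (47/21)·R2: [0, 0, 800/7]
R4 ← R4 − (76/21)·R2: [0, 0, 960/7]
R4 ← R4 − (6/5)·R3: [0, 0, 0]
3 nonzero rows, so rank(MT) = 3.

3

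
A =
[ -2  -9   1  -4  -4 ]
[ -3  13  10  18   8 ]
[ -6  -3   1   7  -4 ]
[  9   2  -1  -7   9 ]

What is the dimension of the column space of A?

Row reduce to echelon form.
R2 ← R2 − (3/2)·R1: [0, 53/2, 17/2, 24, 14]
R3 ← R3 − (3)·R1: [0, 24, -2, 19, 8]
R4 ← R4 + (9/2)·R1: [0, -77/2, 7/2, -25, -9]
R3 ← R3 − (48/53)·R2: [0, 0, -514/53, -145/53, -248/53]
R4 ← R4 + (77/53)·R2: [0, 0, 840/53, 523/53, 601/53]
R4 ← R4 + (420/257)·R3: [0, 0, 0, 1387/257, 949/257]
Echelon form has 4 nonzero rows, so rank(A) = 4.
The column space has dimension equal to the rank: 4.

4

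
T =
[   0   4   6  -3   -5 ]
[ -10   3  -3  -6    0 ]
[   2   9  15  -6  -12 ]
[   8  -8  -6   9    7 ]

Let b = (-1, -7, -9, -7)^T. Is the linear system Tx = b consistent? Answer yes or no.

no

Row reduce the augmented matrix [T | b].
Swap R1 ↔ R2
R3 ← R3 + (1/5)·R1: [0, 48/5, 72/5, -36/5, -12, -52/5]
R4 ← R4 + (4/5)·R1: [0, -28/5, -42/5, 21/5, 7, -63/5]
R3 ← R3 − (12/5)·R2: [0, 0, 0, 0, 0, -8]
R4 ← R4 + (7/5)·R2: [0, 0, 0, 0, 0, -14]
R4 ← R4 − (7/4)·R3: [0, 0, 0, 0, 0, 0]
The echelon form has 3 nonzero rows; the last pivot sits in the augmented column, so rank(T) = 2 but rank([T|b]) = 3.
Since the ranks differ, the system is inconsistent.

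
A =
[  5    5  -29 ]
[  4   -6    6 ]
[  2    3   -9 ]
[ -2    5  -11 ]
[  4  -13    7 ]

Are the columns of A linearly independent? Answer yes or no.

Row reduce A to echelon form.
R2 ← R2 − (4/5)·R1: [0, -10, 146/5]
R3 ← R3 − (2/5)·R1: [0, 1, 13/5]
R4 ← R4 + (2/5)·R1: [0, 7, -113/5]
R5 ← R5 − (4/5)·R1: [0, -17, 151/5]
R3 ← R3 + (1/10)·R2: [0, 0, 138/25]
R4 ← R4 + (7/10)·R2: [0, 0, -54/25]
R5 ← R5 − (17/10)·R2: [0, 0, -486/25]
R4 ← R4 + (9/23)·R3: [0, 0, 0]
R5 ← R5 + (81/23)·R3: [0, 0, 0]
3 pivots among 3 columns.
Every column is a pivot column, so the columns are linearly independent.

yes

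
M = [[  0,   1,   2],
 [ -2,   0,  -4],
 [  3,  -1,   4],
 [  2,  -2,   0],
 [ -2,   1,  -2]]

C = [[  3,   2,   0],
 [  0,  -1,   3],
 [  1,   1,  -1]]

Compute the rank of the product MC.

First compute MC:
[[  2,   1,   1],
 [-10,  -8,   4],
 [ 13,  11,  -7],
 [  6,   6,  -6],
 [ -8,  -7,   5]]
Now row reduce the product.
R2 ← R2 + (5)·R1: [0, -3, 9]
R3 ← R3 − (13/2)·R1: [0, 9/2, -27/2]
R4 ← R4 − (3)·R1: [0, 3, -9]
R5 ← R5 + (4)·R1: [0, -3, 9]
R3 ← R3 + (3/2)·R2: [0, 0, 0]
R4 ← R4 + R2: [0, 0, 0]
R5 ← R5 − R2: [0, 0, 0]
2 nonzero rows, so rank(MC) = 2.

2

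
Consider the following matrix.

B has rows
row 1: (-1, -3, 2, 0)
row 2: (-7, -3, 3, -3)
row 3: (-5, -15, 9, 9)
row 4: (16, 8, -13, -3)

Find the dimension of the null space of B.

0

Row reduce to echelon form.
R2 ← R2 − (7)·R1: [0, 18, -11, -3]
R3 ← R3 − (5)·R1: [0, 0, -1, 9]
R4 ← R4 + (16)·R1: [0, -40, 19, -3]
R4 ← R4 + (20/9)·R2: [0, 0, -49/9, -29/3]
R4 ← R4 − (49/9)·R3: [0, 0, 0, -176/3]
4 nonzero rows, so rank(B) = 4.
B has 4 columns; by rank–nullity, nullity = 4 − 4 = 0.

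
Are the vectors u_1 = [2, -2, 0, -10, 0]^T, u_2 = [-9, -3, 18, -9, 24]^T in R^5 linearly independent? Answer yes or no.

Form the matrix with these vectors as rows and row reduce.
R2 ← R2 + (9/2)·R1: [0, -12, 18, -54, 24]
2 nonzero rows, so the 2 vectors span a space of dimension 2.
Since 2 = 2, the vectors are linearly independent.

yes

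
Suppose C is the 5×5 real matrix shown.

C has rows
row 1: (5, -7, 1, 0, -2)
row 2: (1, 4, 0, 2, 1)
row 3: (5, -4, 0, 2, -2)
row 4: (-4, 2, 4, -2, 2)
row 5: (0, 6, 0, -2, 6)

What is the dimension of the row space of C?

5

Row reduce to echelon form.
R2 ← R2 − (1/5)·R1: [0, 27/5, -1/5, 2, 7/5]
R3 ← R3 − R1: [0, 3, -1, 2, 0]
R4 ← R4 + (4/5)·R1: [0, -18/5, 24/5, -2, 2/5]
R3 ← R3 − (5/9)·R2: [0, 0, -8/9, 8/9, -7/9]
R4 ← R4 + (2/3)·R2: [0, 0, 14/3, -2/3, 4/3]
R5 ← R5 − (10/9)·R2: [0, 0, 2/9, -38/9, 40/9]
R4 ← R4 + (21/4)·R3: [0, 0, 0, 4, -11/4]
R5 ← R5 + (1/4)·R3: [0, 0, 0, -4, 17/4]
R5 ← R5 + R4: [0, 0, 0, 0, 3/2]
Echelon form has 5 nonzero rows, so rank(C) = 5.
The row space has dimension equal to the rank: 5.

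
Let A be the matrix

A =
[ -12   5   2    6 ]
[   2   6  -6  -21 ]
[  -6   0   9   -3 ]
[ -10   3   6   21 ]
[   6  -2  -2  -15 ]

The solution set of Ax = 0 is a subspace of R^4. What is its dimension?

0

Row reduce to echelon form.
R2 ← R2 + (1/6)·R1: [0, 41/6, -17/3, -20]
R3 ← R3 − (1/2)·R1: [0, -5/2, 8, -6]
R4 ← R4 − (5/6)·R1: [0, -7/6, 13/3, 16]
R5 ← R5 + (1/2)·R1: [0, 1/2, -1, -12]
R3 ← R3 + (15/41)·R2: [0, 0, 243/41, -546/41]
R4 ← R4 + (7/41)·R2: [0, 0, 138/41, 516/41]
R5 ← R5 − (3/41)·R2: [0, 0, -24/41, -432/41]
R4 ← R4 − (46/81)·R3: [0, 0, 0, 544/27]
R5 ← R5 + (8/81)·R3: [0, 0, 0, -320/27]
R5 ← R5 + (10/17)·R4: [0, 0, 0, 0]
4 nonzero rows, so rank(A) = 4.
A has 4 columns; by rank–nullity, nullity = 4 − 4 = 0.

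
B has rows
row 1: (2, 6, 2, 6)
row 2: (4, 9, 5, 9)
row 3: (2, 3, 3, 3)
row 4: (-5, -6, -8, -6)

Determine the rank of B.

Row reduce to echelon form.
R2 ← R2 − (2)·R1: [0, -3, 1, -3]
R3 ← R3 − R1: [0, -3, 1, -3]
R4 ← R4 + (5/2)·R1: [0, 9, -3, 9]
R3 ← R3 − R2: [0, 0, 0, 0]
R4 ← R4 + (3)·R2: [0, 0, 0, 0]
Echelon form has 2 nonzero rows, so rank(B) = 2.

2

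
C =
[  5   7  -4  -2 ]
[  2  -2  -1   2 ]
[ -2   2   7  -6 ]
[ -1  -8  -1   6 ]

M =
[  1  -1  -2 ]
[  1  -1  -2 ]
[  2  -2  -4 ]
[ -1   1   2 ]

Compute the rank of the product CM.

First compute CM:
[[  6,  -6, -12],
 [ -4,   4,   8],
 [ 20, -20, -40],
 [-17,  17,  34]]
Now row reduce the product.
R2 ← R2 + (2/3)·R1: [0, 0, 0]
R3 ← R3 − (10/3)·R1: [0, 0, 0]
R4 ← R4 + (17/6)·R1: [0, 0, 0]
1 nonzero row, so rank(CM) = 1.

1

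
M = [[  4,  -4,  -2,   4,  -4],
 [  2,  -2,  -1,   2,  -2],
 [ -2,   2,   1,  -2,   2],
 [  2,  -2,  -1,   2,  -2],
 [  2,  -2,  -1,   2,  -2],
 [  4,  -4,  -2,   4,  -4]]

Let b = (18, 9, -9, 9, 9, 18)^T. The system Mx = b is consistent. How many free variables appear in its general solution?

4

Row reduce the augmented matrix [M | b].
R2 ← R2 − (1/2)·R1: [0, 0, 0, 0, 0, 0]
R3 ← R3 + (1/2)·R1: [0, 0, 0, 0, 0, 0]
R4 ← R4 − (1/2)·R1: [0, 0, 0, 0, 0, 0]
R5 ← R5 − (1/2)·R1: [0, 0, 0, 0, 0, 0]
R6 ← R6 − R1: [0, 0, 0, 0, 0, 0]
The echelon form has 1 nonzero rows, and every pivot lies in the first 5 columns, so rank(M) = rank([M|b]) = 1.
The system is consistent.
Free variables = (unknowns) − (rank) = 5 − 1 = 4.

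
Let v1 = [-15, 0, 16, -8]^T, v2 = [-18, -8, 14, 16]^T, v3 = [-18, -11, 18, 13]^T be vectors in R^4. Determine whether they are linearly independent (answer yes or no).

Form the matrix with these vectors as rows and row reduce.
R2 ← R2 − (6/5)·R1: [0, -8, -26/5, 128/5]
R3 ← R3 − (6/5)·R1: [0, -11, -6/5, 113/5]
R3 ← R3 − (11/8)·R2: [0, 0, 119/20, -63/5]
3 nonzero rows, so the 3 vectors span a space of dimension 3.
Since 3 = 3, the vectors are linearly independent.

yes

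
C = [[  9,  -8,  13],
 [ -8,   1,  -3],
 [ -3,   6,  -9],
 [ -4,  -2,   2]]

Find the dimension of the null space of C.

1

Row reduce to echelon form.
R2 ← R2 + (8/9)·R1: [0, -55/9, 77/9]
R3 ← R3 + (1/3)·R1: [0, 10/3, -14/3]
R4 ← R4 + (4/9)·R1: [0, -50/9, 70/9]
R3 ← R3 + (6/11)·R2: [0, 0, 0]
R4 ← R4 − (10/11)·R2: [0, 0, 0]
2 nonzero rows, so rank(C) = 2.
C has 3 columns; by rank–nullity, nullity = 3 − 2 = 1.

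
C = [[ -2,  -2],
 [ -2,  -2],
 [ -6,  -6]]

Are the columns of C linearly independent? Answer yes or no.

no

Row reduce C to echelon form.
R2 ← R2 − R1: [0, 0]
R3 ← R3 − (3)·R1: [0, 0]
1 pivot among 2 columns.
Only 1 < 2 pivot columns, so the columns are linearly dependent.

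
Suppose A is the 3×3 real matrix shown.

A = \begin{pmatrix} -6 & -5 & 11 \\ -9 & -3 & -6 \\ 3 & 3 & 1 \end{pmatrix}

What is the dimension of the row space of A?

3

Row reduce to echelon form.
R2 ← R2 − (3/2)·R1: [0, 9/2, -45/2]
R3 ← R3 + (1/2)·R1: [0, 1/2, 13/2]
R3 ← R3 − (1/9)·R2: [0, 0, 9]
Echelon form has 3 nonzero rows, so rank(A) = 3.
The row space has dimension equal to the rank: 3.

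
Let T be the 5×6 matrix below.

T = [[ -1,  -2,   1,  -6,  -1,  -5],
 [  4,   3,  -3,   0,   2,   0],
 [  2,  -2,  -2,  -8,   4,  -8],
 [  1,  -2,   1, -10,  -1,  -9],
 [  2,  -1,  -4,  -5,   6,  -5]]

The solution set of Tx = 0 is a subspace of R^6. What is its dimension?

2

Row reduce to echelon form.
R2 ← R2 + (4)·R1: [0, -5, 1, -24, -2, -20]
R3 ← R3 + (2)·R1: [0, -6, 0, -20, 2, -18]
R4 ← R4 + R1: [0, -4, 2, -16, -2, -14]
R5 ← R5 + (2)·R1: [0, -5, -2, -17, 4, -15]
R3 ← R3 − (6/5)·R2: [0, 0, -6/5, 44/5, 22/5, 6]
R4 ← R4 − (4/5)·R2: [0, 0, 6/5, 16/5, -2/5, 2]
R5 ← R5 − R2: [0, 0, -3, 7, 6, 5]
R4 ← R4 + R3: [0, 0, 0, 12, 4, 8]
R5 ← R5 − (5/2)·R3: [0, 0, 0, -15, -5, -10]
R5 ← R5 + (5/4)·R4: [0, 0, 0, 0, 0, 0]
4 nonzero rows, so rank(T) = 4.
T has 6 columns; by rank–nullity, nullity = 6 − 4 = 2.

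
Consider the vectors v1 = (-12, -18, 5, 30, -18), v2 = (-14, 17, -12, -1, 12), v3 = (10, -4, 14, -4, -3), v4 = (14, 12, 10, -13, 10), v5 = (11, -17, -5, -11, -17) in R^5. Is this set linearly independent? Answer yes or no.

yes

Form the matrix with these vectors as rows and row reduce.
R2 ← R2 − (7/6)·R1: [0, 38, -107/6, -36, 33]
R3 ← R3 + (5/6)·R1: [0, -19, 109/6, 21, -18]
R4 ← R4 + (7/6)·R1: [0, -9, 95/6, 22, -11]
R5 ← R5 + (11/12)·R1: [0, -67/2, -5/12, 33/2, -67/2]
R3 ← R3 + (1/2)·R2: [0, 0, 37/4, 3, -3/2]
R4 ← R4 + (9/38)·R2: [0, 0, 2647/228, 256/19, -121/38]
R5 ← R5 + (67/76)·R2: [0, 0, -2453/152, -579/38, -335/76]
R4 ← R4 − (2647/2109)·R3: [0, 0, 0, 6825/703, -915/703]
R5 ← R5 + (2453/1406)·R3: [0, 0, 0, -7032/703, -9877/1406]
R5 ← R5 + (2344/2275)·R4: [0, 0, 0, 0, -7613/910]
5 nonzero rows, so the 5 vectors span a space of dimension 5.
Since 5 = 5, the vectors are linearly independent.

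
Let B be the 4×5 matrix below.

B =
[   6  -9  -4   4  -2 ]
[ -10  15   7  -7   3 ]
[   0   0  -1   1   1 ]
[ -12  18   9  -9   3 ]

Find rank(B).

2

Row reduce to echelon form.
R2 ← R2 + (5/3)·R1: [0, 0, 1/3, -1/3, -1/3]
R4 ← R4 + (2)·R1: [0, 0, 1, -1, -1]
R3 ← R3 + (3)·R2: [0, 0, 0, 0, 0]
R4 ← R4 − (3)·R2: [0, 0, 0, 0, 0]
Echelon form has 2 nonzero rows, so rank(B) = 2.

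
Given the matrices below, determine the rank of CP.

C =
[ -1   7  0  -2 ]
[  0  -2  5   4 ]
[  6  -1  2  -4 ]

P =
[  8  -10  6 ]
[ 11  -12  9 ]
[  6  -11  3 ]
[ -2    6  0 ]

First compute CP:
[[ 73, -86,  57],
 [  0,  -7,  -3],
 [ 57, -94,  33]]
Now row reduce the product.
R3 ← R3 − (57/73)·R1: [0, -1960/73, -840/73]
R3 ← R3 − (280/73)·R2: [0, 0, 0]
2 nonzero rows, so rank(CP) = 2.

2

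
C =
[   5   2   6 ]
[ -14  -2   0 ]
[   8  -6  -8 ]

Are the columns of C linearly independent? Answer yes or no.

Row reduce C to echelon form.
R2 ← R2 + (14/5)·R1: [0, 18/5, 84/5]
R3 ← R3 − (8/5)·R1: [0, -46/5, -88/5]
R3 ← R3 + (23/9)·R2: [0, 0, 76/3]
3 pivots among 3 columns.
Every column is a pivot column, so the columns are linearly independent.

yes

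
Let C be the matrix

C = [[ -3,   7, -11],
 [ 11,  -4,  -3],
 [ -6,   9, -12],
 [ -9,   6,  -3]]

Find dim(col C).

2

Row reduce to echelon form.
R2 ← R2 + (11/3)·R1: [0, 65/3, -130/3]
R3 ← R3 − (2)·R1: [0, -5, 10]
R4 ← R4 − (3)·R1: [0, -15, 30]
R3 ← R3 + (3/13)·R2: [0, 0, 0]
R4 ← R4 + (9/13)·R2: [0, 0, 0]
Echelon form has 2 nonzero rows, so rank(C) = 2.
The column space has dimension equal to the rank: 2.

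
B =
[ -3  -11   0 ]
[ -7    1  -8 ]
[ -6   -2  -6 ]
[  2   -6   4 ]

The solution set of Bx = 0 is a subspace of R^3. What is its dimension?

Row reduce to echelon form.
R2 ← R2 − (7/3)·R1: [0, 80/3, -8]
R3 ← R3 − (2)·R1: [0, 20, -6]
R4 ← R4 + (2/3)·R1: [0, -40/3, 4]
R3 ← R3 − (3/4)·R2: [0, 0, 0]
R4 ← R4 + (1/2)·R2: [0, 0, 0]
2 nonzero rows, so rank(B) = 2.
B has 3 columns; by rank–nullity, nullity = 3 − 2 = 1.

1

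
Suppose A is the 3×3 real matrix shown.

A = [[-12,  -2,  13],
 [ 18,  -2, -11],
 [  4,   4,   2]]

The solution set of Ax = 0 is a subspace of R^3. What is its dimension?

Row reduce to echelon form.
R2 ← R2 + (3/2)·R1: [0, -5, 17/2]
R3 ← R3 + (1/3)·R1: [0, 10/3, 19/3]
R3 ← R3 + (2/3)·R2: [0, 0, 12]
3 nonzero rows, so rank(A) = 3.
A has 3 columns; by rank–nullity, nullity = 3 − 3 = 0.

0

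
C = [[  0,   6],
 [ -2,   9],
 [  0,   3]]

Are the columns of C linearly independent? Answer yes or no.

yes

Row reduce C to echelon form.
Swap R1 ↔ R2
R3 ← R3 − (1/2)·R2: [0, 0]
2 pivots among 2 columns.
Every column is a pivot column, so the columns are linearly independent.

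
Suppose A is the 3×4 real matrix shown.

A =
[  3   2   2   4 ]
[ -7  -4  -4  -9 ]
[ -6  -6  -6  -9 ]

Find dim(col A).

2

Row reduce to echelon form.
R2 ← R2 + (7/3)·R1: [0, 2/3, 2/3, 1/3]
R3 ← R3 + (2)·R1: [0, -2, -2, -1]
R3 ← R3 + (3)·R2: [0, 0, 0, 0]
Echelon form has 2 nonzero rows, so rank(A) = 2.
The column space has dimension equal to the rank: 2.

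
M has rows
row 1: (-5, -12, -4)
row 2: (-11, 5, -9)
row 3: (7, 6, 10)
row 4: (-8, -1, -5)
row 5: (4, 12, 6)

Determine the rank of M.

Row reduce to echelon form.
R2 ← R2 − (11/5)·R1: [0, 157/5, -1/5]
R3 ← R3 + (7/5)·R1: [0, -54/5, 22/5]
R4 ← R4 − (8/5)·R1: [0, 91/5, 7/5]
R5 ← R5 + (4/5)·R1: [0, 12/5, 14/5]
R3 ← R3 + (54/157)·R2: [0, 0, 680/157]
R4 ← R4 − (91/157)·R2: [0, 0, 238/157]
R5 ← R5 − (12/157)·R2: [0, 0, 442/157]
R4 ← R4 − (7/20)·R3: [0, 0, 0]
R5 ← R5 − (13/20)·R3: [0, 0, 0]
Echelon form has 3 nonzero rows, so rank(M) = 3.

3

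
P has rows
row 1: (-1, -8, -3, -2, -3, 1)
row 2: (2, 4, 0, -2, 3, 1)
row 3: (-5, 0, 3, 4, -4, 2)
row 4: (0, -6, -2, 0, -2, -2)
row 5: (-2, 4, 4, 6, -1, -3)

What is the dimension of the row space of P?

Row reduce to echelon form.
R2 ← R2 + (2)·R1: [0, -12, -6, -6, -3, 3]
R3 ← R3 − (5)·R1: [0, 40, 18, 14, 11, -3]
R5 ← R5 − (2)·R1: [0, 20, 10, 10, 5, -5]
R3 ← R3 + (10/3)·R2: [0, 0, -2, -6, 1, 7]
R4 ← R4 − (1/2)·R2: [0, 0, 1, 3, -1/2, -7/2]
R5 ← R5 + (5/3)·R2: [0, 0, 0, 0, 0, 0]
R4 ← R4 + (1/2)·R3: [0, 0, 0, 0, 0, 0]
Echelon form has 3 nonzero rows, so rank(P) = 3.
The row space has dimension equal to the rank: 3.

3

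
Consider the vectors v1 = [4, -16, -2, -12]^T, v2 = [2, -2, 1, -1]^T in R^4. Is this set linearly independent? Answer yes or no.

yes

Form the matrix with these vectors as rows and row reduce.
R2 ← R2 − (1/2)·R1: [0, 6, 2, 5]
2 nonzero rows, so the 2 vectors span a space of dimension 2.
Since 2 = 2, the vectors are linearly independent.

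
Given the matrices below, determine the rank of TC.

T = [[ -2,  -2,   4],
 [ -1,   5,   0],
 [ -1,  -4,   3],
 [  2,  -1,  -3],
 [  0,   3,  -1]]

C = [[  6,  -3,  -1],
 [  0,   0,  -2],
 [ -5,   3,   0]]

2

First compute TC:
[[-32,  18,   6],
 [ -6,   3,  -9],
 [-21,  12,   9],
 [ 27, -15,   0],
 [  5,  -3,  -6]]
Now row reduce the product.
R2 ← R2 − (3/16)·R1: [0, -3/8, -81/8]
R3 ← R3 − (21/32)·R1: [0, 3/16, 81/16]
R4 ← R4 + (27/32)·R1: [0, 3/16, 81/16]
R5 ← R5 + (5/32)·R1: [0, -3/16, -81/16]
R3 ← R3 + (1/2)·R2: [0, 0, 0]
R4 ← R4 + (1/2)·R2: [0, 0, 0]
R5 ← R5 − (1/2)·R2: [0, 0, 0]
2 nonzero rows, so rank(TC) = 2.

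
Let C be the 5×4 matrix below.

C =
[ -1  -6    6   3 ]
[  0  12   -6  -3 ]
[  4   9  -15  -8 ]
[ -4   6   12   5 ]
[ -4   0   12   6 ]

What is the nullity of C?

Row reduce to echelon form.
R3 ← R3 + (4)·R1: [0, -15, 9, 4]
R4 ← R4 − (4)·R1: [0, 30, -12, -7]
R5 ← R5 − (4)·R1: [0, 24, -12, -6]
R3 ← R3 + (5/4)·R2: [0, 0, 3/2, 1/4]
R4 ← R4 − (5/2)·R2: [0, 0, 3, 1/2]
R5 ← R5 − (2)·R2: [0, 0, 0, 0]
R4 ← R4 − (2)·R3: [0, 0, 0, 0]
3 nonzero rows, so rank(C) = 3.
C has 4 columns; by rank–nullity, nullity = 4 − 3 = 1.

1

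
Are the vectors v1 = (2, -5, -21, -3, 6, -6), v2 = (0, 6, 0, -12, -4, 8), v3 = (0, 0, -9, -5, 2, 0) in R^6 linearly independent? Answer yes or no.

Form the matrix with these vectors as rows and row reduce.
3 nonzero rows, so the 3 vectors span a space of dimension 3.
Since 3 = 3, the vectors are linearly independent.

yes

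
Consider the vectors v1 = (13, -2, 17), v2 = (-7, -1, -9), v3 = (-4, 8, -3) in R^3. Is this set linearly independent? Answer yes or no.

Form the matrix with these vectors as rows and row reduce.
R2 ← R2 + (7/13)·R1: [0, -27/13, 2/13]
R3 ← R3 + (4/13)·R1: [0, 96/13, 29/13]
R3 ← R3 + (32/9)·R2: [0, 0, 25/9]
3 nonzero rows, so the 3 vectors span a space of dimension 3.
Since 3 = 3, the vectors are linearly independent.

yes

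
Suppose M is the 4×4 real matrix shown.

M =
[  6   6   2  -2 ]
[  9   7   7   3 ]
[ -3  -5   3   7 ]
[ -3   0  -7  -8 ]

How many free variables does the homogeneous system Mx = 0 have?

Row reduce to echelon form.
R2 ← R2 − (3/2)·R1: [0, -2, 4, 6]
R3 ← R3 + (1/2)·R1: [0, -2, 4, 6]
R4 ← R4 + (1/2)·R1: [0, 3, -6, -9]
R3 ← R3 − R2: [0, 0, 0, 0]
R4 ← R4 + (3/2)·R2: [0, 0, 0, 0]
2 nonzero rows, so rank(M) = 2.
M has 4 columns; by rank–nullity, nullity = 4 − 2 = 2.

2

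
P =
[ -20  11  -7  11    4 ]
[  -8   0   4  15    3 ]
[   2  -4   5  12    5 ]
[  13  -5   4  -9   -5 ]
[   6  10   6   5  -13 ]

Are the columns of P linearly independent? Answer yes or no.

Row reduce P to echelon form.
R2 ← R2 − (2/5)·R1: [0, -22/5, 34/5, 53/5, 7/5]
R3 ← R3 + (1/10)·R1: [0, -29/10, 43/10, 131/10, 27/5]
R4 ← R4 + (13/20)·R1: [0, 43/20, -11/20, -37/20, -12/5]
R5 ← R5 + (3/10)·R1: [0, 133/10, 39/10, 83/10, -59/5]
R3 ← R3 − (29/44)·R2: [0, 0, -2/11, 269/44, 197/44]
R4 ← R4 + (43/88)·R2: [0, 0, 61/22, 293/88, -151/88]
R5 ← R5 + (133/44)·R2: [0, 0, 269/11, 1775/44, -333/44]
R4 ← R4 + (61/4)·R3: [0, 0, 0, 1545/16, 1065/16]
R5 ← R5 + (269/2)·R3: [0, 0, 0, 6901/8, 4757/8]
R5 ← R5 − (134/15)·R4: [0, 0, 0, 0, 0]
4 pivots among 5 columns.
Only 4 < 5 pivot columns, so the columns are linearly dependent.

no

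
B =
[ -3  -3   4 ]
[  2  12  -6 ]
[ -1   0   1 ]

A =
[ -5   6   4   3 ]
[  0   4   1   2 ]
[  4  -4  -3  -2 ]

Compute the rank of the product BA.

First compute BA:
[[ 31, -46, -27, -23],
 [-34,  84,  38,  42],
 [  9, -10,  -7,  -5]]
Now row reduce the product.
R2 ← R2 + (34/31)·R1: [0, 1040/31, 260/31, 520/31]
R3 ← R3 − (9/31)·R1: [0, 104/31, 26/31, 52/31]
R3 ← R3 − (1/10)·R2: [0, 0, 0, 0]
2 nonzero rows, so rank(BA) = 2.

2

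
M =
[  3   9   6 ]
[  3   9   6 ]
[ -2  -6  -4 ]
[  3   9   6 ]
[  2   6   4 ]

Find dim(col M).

1

Row reduce to echelon form.
R2 ← R2 − R1: [0, 0, 0]
R3 ← R3 + (2/3)·R1: [0, 0, 0]
R4 ← R4 − R1: [0, 0, 0]
R5 ← R5 − (2/3)·R1: [0, 0, 0]
Echelon form has 1 nonzero row, so rank(M) = 1.
The column space has dimension equal to the rank: 1.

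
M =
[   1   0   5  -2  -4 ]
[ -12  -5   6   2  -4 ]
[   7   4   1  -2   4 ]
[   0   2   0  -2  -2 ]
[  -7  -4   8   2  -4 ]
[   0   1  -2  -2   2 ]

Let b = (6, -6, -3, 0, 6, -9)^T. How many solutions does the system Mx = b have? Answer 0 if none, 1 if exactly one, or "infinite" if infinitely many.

0

Row reduce the augmented matrix [M | b].
R2 ← R2 + (12)·R1: [0, -5, 66, -22, -52, 66]
R3 ← R3 − (7)·R1: [0, 4, -34, 12, 32, -45]
R5 ← R5 + (7)·R1: [0, -4, 43, -12, -32, 48]
R3 ← R3 + (4/5)·R2: [0, 0, 94/5, -28/5, -48/5, 39/5]
R4 ← R4 + (2/5)·R2: [0, 0, 132/5, -54/5, -114/5, 132/5]
R5 ← R5 − (4/5)·R2: [0, 0, -49/5, 28/5, 48/5, -24/5]
R6 ← R6 + (1/5)·R2: [0, 0, 56/5, -32/5, -42/5, 21/5]
R4 ← R4 − (66/47)·R3: [0, 0, 0, -138/47, -438/47, 726/47]
R5 ← R5 + (49/94)·R3: [0, 0, 0, 126/47, 216/47, -69/94]
R6 ← R6 − (28/47)·R3: [0, 0, 0, -144/47, -126/47, -21/47]
R5 ← R5 + (21/23)·R4: [0, 0, 0, 0, -90/23, 615/46]
R6 ← R6 − (24/23)·R4: [0, 0, 0, 0, 162/23, -381/23]
R6 ← R6 + (9/5)·R5: [0, 0, 0, 0, 0, 15/2]
The echelon form has 6 nonzero rows; the last pivot sits in the augmented column, so rank(M) = 5 but rank([M|b]) = 6.
Since the ranks differ, the system is inconsistent.
It has no solutions.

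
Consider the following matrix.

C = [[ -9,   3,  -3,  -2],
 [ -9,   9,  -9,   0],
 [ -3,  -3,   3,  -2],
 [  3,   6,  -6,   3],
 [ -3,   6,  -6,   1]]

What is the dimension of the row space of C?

2

Row reduce to echelon form.
R2 ← R2 − R1: [0, 6, -6, 2]
R3 ← R3 − (1/3)·R1: [0, -4, 4, -4/3]
R4 ← R4 + (1/3)·R1: [0, 7, -7, 7/3]
R5 ← R5 − (1/3)·R1: [0, 5, -5, 5/3]
R3 ← R3 + (2/3)·R2: [0, 0, 0, 0]
R4 ← R4 − (7/6)·R2: [0, 0, 0, 0]
R5 ← R5 − (5/6)·R2: [0, 0, 0, 0]
Echelon form has 2 nonzero rows, so rank(C) = 2.
The row space has dimension equal to the rank: 2.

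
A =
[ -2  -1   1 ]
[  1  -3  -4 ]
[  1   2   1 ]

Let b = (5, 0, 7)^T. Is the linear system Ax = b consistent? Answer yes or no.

no

Row reduce the augmented matrix [A | b].
R2 ← R2 + (1/2)·R1: [0, -7/2, -7/2, 5/2]
R3 ← R3 + (1/2)·R1: [0, 3/2, 3/2, 19/2]
R3 ← R3 + (3/7)·R2: [0, 0, 0, 74/7]
The echelon form has 3 nonzero rows; the last pivot sits in the augmented column, so rank(A) = 2 but rank([A|b]) = 3.
Since the ranks differ, the system is inconsistent.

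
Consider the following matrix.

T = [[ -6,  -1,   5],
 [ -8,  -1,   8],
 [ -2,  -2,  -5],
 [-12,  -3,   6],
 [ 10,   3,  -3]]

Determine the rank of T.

2

Row reduce to echelon form.
R2 ← R2 − (4/3)·R1: [0, 1/3, 4/3]
R3 ← R3 − (1/3)·R1: [0, -5/3, -20/3]
R4 ← R4 − (2)·R1: [0, -1, -4]
R5 ← R5 + (5/3)·R1: [0, 4/3, 16/3]
R3 ← R3 + (5)·R2: [0, 0, 0]
R4 ← R4 + (3)·R2: [0, 0, 0]
R5 ← R5 − (4)·R2: [0, 0, 0]
Echelon form has 2 nonzero rows, so rank(T) = 2.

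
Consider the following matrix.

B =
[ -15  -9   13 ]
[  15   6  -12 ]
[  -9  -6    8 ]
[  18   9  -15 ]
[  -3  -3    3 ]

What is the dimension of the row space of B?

2

Row reduce to echelon form.
R2 ← R2 + R1: [0, -3, 1]
R3 ← R3 − (3/5)·R1: [0, -3/5, 1/5]
R4 ← R4 + (6/5)·R1: [0, -9/5, 3/5]
R5 ← R5 − (1/5)·R1: [0, -6/5, 2/5]
R3 ← R3 − (1/5)·R2: [0, 0, 0]
R4 ← R4 − (3/5)·R2: [0, 0, 0]
R5 ← R5 − (2/5)·R2: [0, 0, 0]
Echelon form has 2 nonzero rows, so rank(B) = 2.
The row space has dimension equal to the rank: 2.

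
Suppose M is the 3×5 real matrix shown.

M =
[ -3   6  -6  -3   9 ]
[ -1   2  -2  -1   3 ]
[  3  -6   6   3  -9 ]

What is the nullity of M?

4

Row reduce to echelon form.
R2 ← R2 − (1/3)·R1: [0, 0, 0, 0, 0]
R3 ← R3 + R1: [0, 0, 0, 0, 0]
1 nonzero row, so rank(M) = 1.
M has 5 columns; by rank–nullity, nullity = 5 − 1 = 4.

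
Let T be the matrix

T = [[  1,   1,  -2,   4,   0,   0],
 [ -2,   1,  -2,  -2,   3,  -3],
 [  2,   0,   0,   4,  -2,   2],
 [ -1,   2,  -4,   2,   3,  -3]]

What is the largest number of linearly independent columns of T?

2

Row reduce to echelon form.
R2 ← R2 + (2)·R1: [0, 3, -6, 6, 3, -3]
R3 ← R3 − (2)·R1: [0, -2, 4, -4, -2, 2]
R4 ← R4 + R1: [0, 3, -6, 6, 3, -3]
R3 ← R3 + (2/3)·R2: [0, 0, 0, 0, 0, 0]
R4 ← R4 − R2: [0, 0, 0, 0, 0, 0]
Echelon form has 2 nonzero rows, so rank(T) = 2.
The rank gives the maximum number of linearly independent columns: 2.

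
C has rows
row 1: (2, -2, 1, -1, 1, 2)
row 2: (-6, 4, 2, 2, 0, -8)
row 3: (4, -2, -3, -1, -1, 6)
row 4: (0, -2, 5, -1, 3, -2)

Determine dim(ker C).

Row reduce to echelon form.
R2 ← R2 + (3)·R1: [0, -2, 5, -1, 3, -2]
R3 ← R3 − (2)·R1: [0, 2, -5, 1, -3, 2]
R3 ← R3 + R2: [0, 0, 0, 0, 0, 0]
R4 ← R4 − R2: [0, 0, 0, 0, 0, 0]
2 nonzero rows, so rank(C) = 2.
C has 6 columns; by rank–nullity, nullity = 6 − 2 = 4.

4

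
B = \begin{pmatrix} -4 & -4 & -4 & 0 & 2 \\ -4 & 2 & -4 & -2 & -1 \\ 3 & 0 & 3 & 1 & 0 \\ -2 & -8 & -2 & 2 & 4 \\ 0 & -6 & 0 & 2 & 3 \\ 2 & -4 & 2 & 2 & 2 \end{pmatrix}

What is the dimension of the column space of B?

2

Row reduce to echelon form.
R2 ← R2 − R1: [0, 6, 0, -2, -3]
R3 ← R3 + (3/4)·R1: [0, -3, 0, 1, 3/2]
R4 ← R4 − (1/2)·R1: [0, -6, 0, 2, 3]
R6 ← R6 + (1/2)·R1: [0, -6, 0, 2, 3]
R3 ← R3 + (1/2)·R2: [0, 0, 0, 0, 0]
R4 ← R4 + R2: [0, 0, 0, 0, 0]
R5 ← R5 + R2: [0, 0, 0, 0, 0]
R6 ← R6 + R2: [0, 0, 0, 0, 0]
Echelon form has 2 nonzero rows, so rank(B) = 2.
The column space has dimension equal to the rank: 2.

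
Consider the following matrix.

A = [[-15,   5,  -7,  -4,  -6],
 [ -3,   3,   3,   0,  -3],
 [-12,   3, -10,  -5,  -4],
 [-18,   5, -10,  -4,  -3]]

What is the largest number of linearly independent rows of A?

4

Row reduce to echelon form.
R2 ← R2 − (1/5)·R1: [0, 2, 22/5, 4/5, -9/5]
R3 ← R3 − (4/5)·R1: [0, -1, -22/5, -9/5, 4/5]
R4 ← R4 − (6/5)·R1: [0, -1, -8/5, 4/5, 21/5]
R3 ← R3 + (1/2)·R2: [0, 0, -11/5, -7/5, -1/10]
R4 ← R4 + (1/2)·R2: [0, 0, 3/5, 6/5, 33/10]
R4 ← R4 + (3/11)·R3: [0, 0, 0, 9/11, 36/11]
Echelon form has 4 nonzero rows, so rank(A) = 4.
The rank gives the maximum number of linearly independent rows: 4.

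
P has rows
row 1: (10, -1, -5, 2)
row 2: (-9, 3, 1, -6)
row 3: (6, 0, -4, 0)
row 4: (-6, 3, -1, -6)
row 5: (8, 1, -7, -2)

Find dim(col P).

Row reduce to echelon form.
R2 ← R2 + (9/10)·R1: [0, 21/10, -7/2, -21/5]
R3 ← R3 − (3/5)·R1: [0, 3/5, -1, -6/5]
R4 ← R4 + (3/5)·R1: [0, 12/5, -4, -24/5]
R5 ← R5 − (4/5)·R1: [0, 9/5, -3, -18/5]
R3 ← R3 − (2/7)·R2: [0, 0, 0, 0]
R4 ← R4 − (8/7)·R2: [0, 0, 0, 0]
R5 ← R5 − (6/7)·R2: [0, 0, 0, 0]
Echelon form has 2 nonzero rows, so rank(P) = 2.
The column space has dimension equal to the rank: 2.

2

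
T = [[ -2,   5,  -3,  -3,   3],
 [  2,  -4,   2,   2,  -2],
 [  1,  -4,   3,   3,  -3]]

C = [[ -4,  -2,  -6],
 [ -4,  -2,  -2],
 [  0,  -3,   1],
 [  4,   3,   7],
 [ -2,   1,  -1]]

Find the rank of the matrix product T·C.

First compute TC:
[[-30,  -3, -25],
 [ 20,   2,  14],
 [ 30,   3,  29]]
Now row reduce the product.
R2 ← R2 + (2/3)·R1: [0, 0, -8/3]
R3 ← R3 + R1: [0, 0, 4]
R3 ← R3 + (3/2)·R2: [0, 0, 0]
2 nonzero rows, so rank(TC) = 2.

2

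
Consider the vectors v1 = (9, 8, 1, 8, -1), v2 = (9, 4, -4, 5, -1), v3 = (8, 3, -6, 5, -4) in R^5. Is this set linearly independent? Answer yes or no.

Form the matrix with these vectors as rows and row reduce.
R2 ← R2 − R1: [0, -4, -5, -3, 0]
R3 ← R3 − (8/9)·R1: [0, -37/9, -62/9, -19/9, -28/9]
R3 ← R3 − (37/36)·R2: [0, 0, -7/4, 35/36, -28/9]
3 nonzero rows, so the 3 vectors span a space of dimension 3.
Since 3 = 3, the vectors are linearly independent.

yes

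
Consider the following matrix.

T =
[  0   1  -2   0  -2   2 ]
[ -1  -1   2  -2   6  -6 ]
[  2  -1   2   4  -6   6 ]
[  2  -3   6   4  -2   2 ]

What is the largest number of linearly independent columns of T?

2

Row reduce to echelon form.
Swap R1 ↔ R2
R3 ← R3 + (2)·R1: [0, -3, 6, 0, 6, -6]
R4 ← R4 + (2)·R1: [0, -5, 10, 0, 10, -10]
R3 ← R3 + (3)·R2: [0, 0, 0, 0, 0, 0]
R4 ← R4 + (5)·R2: [0, 0, 0, 0, 0, 0]
Echelon form has 2 nonzero rows, so rank(T) = 2.
The rank gives the maximum number of linearly independent columns: 2.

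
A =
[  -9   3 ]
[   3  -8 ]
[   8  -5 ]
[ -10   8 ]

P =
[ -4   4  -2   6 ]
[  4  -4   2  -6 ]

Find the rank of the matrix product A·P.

First compute AP:
[[ 48, -48,  24, -72],
 [-44,  44, -22,  66],
 [-52,  52, -26,  78],
 [ 72, -72,  36, -108]]
Now row reduce the product.
R2 ← R2 + (11/12)·R1: [0, 0, 0, 0]
R3 ← R3 + (13/12)·R1: [0, 0, 0, 0]
R4 ← R4 − (3/2)·R1: [0, 0, 0, 0]
1 nonzero row, so rank(AP) = 1.

1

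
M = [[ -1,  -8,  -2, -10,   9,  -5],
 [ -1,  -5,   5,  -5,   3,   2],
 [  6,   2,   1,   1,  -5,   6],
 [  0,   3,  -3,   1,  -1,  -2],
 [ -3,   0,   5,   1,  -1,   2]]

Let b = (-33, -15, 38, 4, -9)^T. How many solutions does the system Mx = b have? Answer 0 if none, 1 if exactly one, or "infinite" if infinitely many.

infinite

Row reduce the augmented matrix [M | b].
R2 ← R2 − R1: [0, 3, 7, 5, -6, 7, 18]
R3 ← R3 + (6)·R1: [0, -46, -11, -59, 49, -24, -160]
R5 ← R5 − (3)·R1: [0, 24, 11, 31, -28, 17, 90]
R3 ← R3 + (46/3)·R2: [0, 0, 289/3, 53/3, -43, 250/3, 116]
R4 ← R4 − R2: [0, 0, -10, -4, 5, -9, -14]
R5 ← R5 − (8)·R2: [0, 0, -45, -9, 20, -39, -54]
R4 ← R4 + (30/289)·R3: [0, 0, 0, -626/289, 155/289, -101/289, -566/289]
R5 ← R5 + (135/289)·R3: [0, 0, 0, -216/289, -25/289, -21/289, 54/289]
R5 ← R5 − (108/313)·R4: [0, 0, 0, 0, -85/313, 15/313, 270/313]
The echelon form has 5 nonzero rows, and every pivot lies in the first 6 columns, so rank(M) = rank([M|b]) = 5.
The system is consistent.
rank = 5 < 6 unknowns, so there are infinitely many solutions.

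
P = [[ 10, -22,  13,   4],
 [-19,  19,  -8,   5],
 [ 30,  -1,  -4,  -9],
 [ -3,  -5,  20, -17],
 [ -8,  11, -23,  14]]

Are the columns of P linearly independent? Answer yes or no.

Row reduce P to echelon form.
R2 ← R2 + (19/10)·R1: [0, -114/5, 167/10, 63/5]
R3 ← R3 − (3)·R1: [0, 65, -43, -21]
R4 ← R4 + (3/10)·R1: [0, -58/5, 239/10, -79/5]
R5 ← R5 + (4/5)·R1: [0, -33/5, -63/5, 86/5]
R3 ← R3 + (325/114)·R2: [0, 0, 1051/228, 567/38]
R4 ← R4 − (29/57)·R2: [0, 0, 878/57, -422/19]
R5 ← R5 − (11/38)·R2: [0, 0, -1325/76, 515/38]
R4 ← R4 − (3512/1051)·R3: [0, 0, 0, -75746/1051]
R5 ← R5 + (3975/1051)·R3: [0, 0, 0, 73555/1051]
R5 ← R5 + (235/242)·R4: [0, 0, 0, 0]
4 pivots among 4 columns.
Every column is a pivot column, so the columns are linearly independent.

yes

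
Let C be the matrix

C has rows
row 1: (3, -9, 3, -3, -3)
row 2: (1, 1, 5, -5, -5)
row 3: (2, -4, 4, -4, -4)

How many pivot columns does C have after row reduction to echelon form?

Row reduce to echelon form.
R2 ← R2 − (1/3)·R1: [0, 4, 4, -4, -4]
R3 ← R3 − (2/3)·R1: [0, 2, 2, -2, -2]
R3 ← R3 − (1/2)·R2: [0, 0, 0, 0, 0]
Echelon form has 2 nonzero rows, so rank(C) = 2.
Each nonzero row contributes one pivot column: 2 pivot columns.

2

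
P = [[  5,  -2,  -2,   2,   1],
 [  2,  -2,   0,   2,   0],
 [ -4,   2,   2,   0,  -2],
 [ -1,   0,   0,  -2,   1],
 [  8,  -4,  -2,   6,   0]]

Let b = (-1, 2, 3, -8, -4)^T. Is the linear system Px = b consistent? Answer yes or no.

Row reduce the augmented matrix [P | b].
R2 ← R2 − (2/5)·R1: [0, -6/5, 4/5, 6/5, -2/5, 12/5]
R3 ← R3 + (4/5)·R1: [0, 2/5, 2/5, 8/5, -6/5, 11/5]
R4 ← R4 + (1/5)·R1: [0, -2/5, -2/5, -8/5, 6/5, -41/5]
R5 ← R5 − (8/5)·R1: [0, -4/5, 6/5, 14/5, -8/5, -12/5]
R3 ← R3 + (1/3)·R2: [0, 0, 2/3, 2, -4/3, 3]
R4 ← R4 − (1/3)·R2: [0, 0, -2/3, -2, 4/3, -9]
R5 ← R5 − (2/3)·R2: [0, 0, 2/3, 2, -4/3, -4]
R4 ← R4 + R3: [0, 0, 0, 0, 0, -6]
R5 ← R5 − R3: [0, 0, 0, 0, 0, -7]
R5 ← R5 − (7/6)·R4: [0, 0, 0, 0, 0, 0]
The echelon form has 4 nonzero rows; the last pivot sits in the augmented column, so rank(P) = 3 but rank([P|b]) = 4.
Since the ranks differ, the system is inconsistent.

no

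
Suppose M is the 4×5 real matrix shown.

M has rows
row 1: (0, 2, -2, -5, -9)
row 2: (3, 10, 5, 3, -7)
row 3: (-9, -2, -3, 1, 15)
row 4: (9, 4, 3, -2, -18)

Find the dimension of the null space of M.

2

Row reduce to echelon form.
Swap R1 ↔ R2
R3 ← R3 + (3)·R1: [0, 28, 12, 10, -6]
R4 ← R4 − (3)·R1: [0, -26, -12, -11, 3]
R3 ← R3 − (14)·R2: [0, 0, 40, 80, 120]
R4 ← R4 + (13)·R2: [0, 0, -38, -76, -114]
R4 ← R4 + (19/20)·R3: [0, 0, 0, 0, 0]
3 nonzero rows, so rank(M) = 3.
M has 5 columns; by rank–nullity, nullity = 5 − 3 = 2.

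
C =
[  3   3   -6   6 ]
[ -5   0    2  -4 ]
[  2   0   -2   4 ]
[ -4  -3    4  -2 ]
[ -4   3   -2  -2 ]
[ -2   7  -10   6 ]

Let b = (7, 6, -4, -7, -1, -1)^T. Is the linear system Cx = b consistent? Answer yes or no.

Row reduce the augmented matrix [C | b].
R2 ← R2 + (5/3)·R1: [0, 5, -8, 6, 53/3]
R3 ← R3 − (2/3)·R1: [0, -2, 2, 0, -26/3]
R4 ← R4 + (4/3)·R1: [0, 1, -4, 6, 7/3]
R5 ← R5 + (4/3)·R1: [0, 7, -10, 6, 25/3]
R6 ← R6 + (2/3)·R1: [0, 9, -14, 10, 11/3]
R3 ← R3 + (2/5)·R2: [0, 0, -6/5, 12/5, -8/5]
R4 ← R4 − (1/5)·R2: [0, 0, -12/5, 24/5, -6/5]
R5 ← R5 − (7/5)·R2: [0, 0, 6/5, -12/5, -82/5]
R6 ← R6 − (9/5)·R2: [0, 0, 2/5, -4/5, -422/15]
R4 ← R4 − (2)·R3: [0, 0, 0, 0, 2]
R5 ← R5 + R3: [0, 0, 0, 0, -18]
R6 ← R6 + (1/3)·R3: [0, 0, 0, 0, -86/3]
R5 ← R5 + (9)·R4: [0, 0, 0, 0, 0]
R6 ← R6 + (43/3)·R4: [0, 0, 0, 0, 0]
The echelon form has 4 nonzero rows; the last pivot sits in the augmented column, so rank(C) = 3 but rank([C|b]) = 4.
Since the ranks differ, the system is inconsistent.

no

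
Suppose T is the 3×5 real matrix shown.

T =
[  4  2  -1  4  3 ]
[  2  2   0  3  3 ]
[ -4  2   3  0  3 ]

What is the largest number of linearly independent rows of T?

2

Row reduce to echelon form.
R2 ← R2 − (1/2)·R1: [0, 1, 1/2, 1, 3/2]
R3 ← R3 + R1: [0, 4, 2, 4, 6]
R3 ← R3 − (4)·R2: [0, 0, 0, 0, 0]
Echelon form has 2 nonzero rows, so rank(T) = 2.
The rank gives the maximum number of linearly independent rows: 2.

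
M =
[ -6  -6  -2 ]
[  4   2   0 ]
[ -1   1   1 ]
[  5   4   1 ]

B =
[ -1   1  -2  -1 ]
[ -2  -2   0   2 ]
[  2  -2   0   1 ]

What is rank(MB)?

First compute MB:
[[ 14,  10,  12,  -8],
 [ -8,   0,  -8,   0],
 [  1,  -5,   2,   4],
 [-11,  -5, -10,   4]]
Now row reduce the product.
R2 ← R2 + (4/7)·R1: [0, 40/7, -8/7, -32/7]
R3 ← R3 − (1/14)·R1: [0, -40/7, 8/7, 32/7]
R4 ← R4 + (11/14)·R1: [0, 20/7, -4/7, -16/7]
R3 ← R3 + R2: [0, 0, 0, 0]
R4 ← R4 − (1/2)·R2: [0, 0, 0, 0]
2 nonzero rows, so rank(MB) = 2.

2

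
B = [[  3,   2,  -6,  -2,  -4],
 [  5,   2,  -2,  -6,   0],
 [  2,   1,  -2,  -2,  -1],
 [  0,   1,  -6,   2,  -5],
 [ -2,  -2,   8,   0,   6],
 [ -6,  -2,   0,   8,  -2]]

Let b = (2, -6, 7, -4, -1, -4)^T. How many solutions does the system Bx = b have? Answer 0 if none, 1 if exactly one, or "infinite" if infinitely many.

Row reduce the augmented matrix [B | b].
R2 ← R2 − (5/3)·R1: [0, -4/3, 8, -8/3, 20/3, -28/3]
R3 ← R3 − (2/3)·R1: [0, -1/3, 2, -2/3, 5/3, 17/3]
R5 ← R5 + (2/3)·R1: [0, -2/3, 4, -4/3, 10/3, 1/3]
R6 ← R6 + (2)·R1: [0, 2, -12, 4, -10, 0]
R3 ← R3 − (1/4)·R2: [0, 0, 0, 0, 0, 8]
R4 ← R4 + (3/4)·R2: [0, 0, 0, 0, 0, -11]
R5 ← R5 − (1/2)·R2: [0, 0, 0, 0, 0, 5]
R6 ← R6 + (3/2)·R2: [0, 0, 0, 0, 0, -14]
R4 ← R4 + (11/8)·R3: [0, 0, 0, 0, 0, 0]
R5 ← R5 − (5/8)·R3: [0, 0, 0, 0, 0, 0]
R6 ← R6 + (7/4)·R3: [0, 0, 0, 0, 0, 0]
The echelon form has 3 nonzero rows; the last pivot sits in the augmented column, so rank(B) = 2 but rank([B|b]) = 3.
Since the ranks differ, the system is inconsistent.
It has no solutions.

0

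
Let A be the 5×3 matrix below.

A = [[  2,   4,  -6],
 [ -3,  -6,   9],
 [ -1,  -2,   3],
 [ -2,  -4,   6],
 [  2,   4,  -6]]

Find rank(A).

1

Row reduce to echelon form.
R2 ← R2 + (3/2)·R1: [0, 0, 0]
R3 ← R3 + (1/2)·R1: [0, 0, 0]
R4 ← R4 + R1: [0, 0, 0]
R5 ← R5 − R1: [0, 0, 0]
Echelon form has 1 nonzero row, so rank(A) = 1.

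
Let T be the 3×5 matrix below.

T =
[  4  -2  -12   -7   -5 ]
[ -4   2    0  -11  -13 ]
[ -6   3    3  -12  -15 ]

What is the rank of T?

2

Row reduce to echelon form.
R2 ← R2 + R1: [0, 0, -12, -18, -18]
R3 ← R3 + (3/2)·R1: [0, 0, -15, -45/2, -45/2]
R3 ← R3 − (5/4)·R2: [0, 0, 0, 0, 0]
Echelon form has 2 nonzero rows, so rank(T) = 2.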